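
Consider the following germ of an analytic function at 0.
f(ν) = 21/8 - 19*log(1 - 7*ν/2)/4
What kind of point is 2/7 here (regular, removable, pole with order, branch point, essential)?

The point is a logarithmic branch point.

The term (-19/4)*log(1 - ν/(2/7)) has argument 1 - 2/7/(2/7) = 0 at 2/7: a logarithmic (infinitely-sheeted) branch point; the remaining terms are analytic or single-valued there.


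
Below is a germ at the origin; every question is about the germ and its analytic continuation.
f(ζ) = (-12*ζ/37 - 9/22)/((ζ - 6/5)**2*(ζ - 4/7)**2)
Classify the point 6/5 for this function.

The point is a pole of order 2.

The denominator factor ζ - 6/5 vanishes at 6/5 and appears to the power 2; the numerator there equals -3249/4070, nonzero, and no other factor vanishes.
Hence a pole whose order is the multiplicity, 2.


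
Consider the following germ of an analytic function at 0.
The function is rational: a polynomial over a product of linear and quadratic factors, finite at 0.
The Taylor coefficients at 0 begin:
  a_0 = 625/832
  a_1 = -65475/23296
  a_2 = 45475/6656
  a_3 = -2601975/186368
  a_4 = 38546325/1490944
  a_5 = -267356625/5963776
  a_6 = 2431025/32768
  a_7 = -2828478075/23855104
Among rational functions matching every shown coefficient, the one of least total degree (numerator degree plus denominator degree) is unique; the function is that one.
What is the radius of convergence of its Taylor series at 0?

The radius of convergence is 4/5.

No rational of total degree below 6 reproduces all 8 coefficients; solving the [1/5] Pade equations on them gives f(ω) = (20/13 - 13*ω/35)/((ω + 4/5)**3*(ω**2 - ω + 4)), whose expansion matches every shown term.
Denominator factor (ω + 4/5)^3: pole of order 3 at -4/5, modulus 4/5.
Denominator factor (ω**2 - ω + 4): discriminant -15, complex-conjugate roots (1/2) + ((1/2)*sqrt(15))*i and (1/2) - ((1/2)*sqrt(15))*i; poles of order 1, moduli 2 and 2.
The radius of convergence is the smallest modulus among the singular points: 4/5.


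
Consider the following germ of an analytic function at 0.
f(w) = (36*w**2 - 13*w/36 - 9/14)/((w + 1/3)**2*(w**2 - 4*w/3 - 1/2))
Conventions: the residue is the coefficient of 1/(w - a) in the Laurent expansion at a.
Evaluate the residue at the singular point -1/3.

The residue is 25409/14.

At the order-2 pole -1/3 set g(w) = (w - (-1/3))^2*f(w) = (36*w**2 - 13*w/36 - 9/14)/(w**2 - 4*w/3 - 1/2).
Order-2 pole: residue = g'(a); g'(-1/3) = 25409/14, so the residue is 25409/14.


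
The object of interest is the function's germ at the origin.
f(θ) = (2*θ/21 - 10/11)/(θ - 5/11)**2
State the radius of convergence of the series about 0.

The radius of convergence is 5/11.

Denominator factor (θ - 5/11)^2: pole of order 2 at 5/11, modulus 5/11.
The radius of convergence is the smallest modulus among the singular points: 5/11.


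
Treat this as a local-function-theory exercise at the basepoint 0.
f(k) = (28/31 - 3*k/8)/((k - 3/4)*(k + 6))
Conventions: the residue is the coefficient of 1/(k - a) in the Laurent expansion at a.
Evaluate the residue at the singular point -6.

At the order-1 pole -6 set g(k) = (k - (-6))*f(k) = (28/31 - 3*k/8)/(k - 3/4).
Simple pole: residue = g(a) at a = -6, which is -391/837.

The residue is -391/837.


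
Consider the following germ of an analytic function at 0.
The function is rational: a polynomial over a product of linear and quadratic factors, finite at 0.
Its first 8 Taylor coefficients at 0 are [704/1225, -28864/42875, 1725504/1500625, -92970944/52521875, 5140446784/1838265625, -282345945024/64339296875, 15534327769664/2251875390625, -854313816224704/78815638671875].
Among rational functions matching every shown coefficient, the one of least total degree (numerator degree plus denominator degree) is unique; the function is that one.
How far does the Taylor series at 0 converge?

No rational of total degree below 2 reproduces all 8 coefficients; solving the [0/2] Pade equations on them gives f(r) = -32/(35*(r - 5/2)*(r + 7/11)), whose expansion matches every shown term.
Denominator factor (r + 7/11): pole of order 1 at -7/11, modulus 7/11.
Denominator factor (r - 5/2): pole of order 1 at 5/2, modulus 5/2.
The radius of convergence is the smallest modulus among the singular points: 7/11.

The radius of convergence is 7/11.


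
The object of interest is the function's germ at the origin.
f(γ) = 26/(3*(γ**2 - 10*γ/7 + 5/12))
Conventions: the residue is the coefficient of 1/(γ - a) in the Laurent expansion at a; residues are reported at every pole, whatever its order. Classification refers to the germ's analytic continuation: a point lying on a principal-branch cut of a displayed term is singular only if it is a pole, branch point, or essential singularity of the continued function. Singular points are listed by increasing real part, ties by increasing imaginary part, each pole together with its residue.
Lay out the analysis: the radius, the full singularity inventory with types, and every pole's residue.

Radius of convergence at 0: 5/7 - (1/42)*sqrt(165).
At 5/7 - (1/42)*sqrt(165): a pole of order 1; residue -(182/165)*sqrt(165).
At 5/7 + (1/42)*sqrt(165): a pole of order 1; residue (182/165)*sqrt(165).

Denominator factor (γ**2 - 10*γ/7 + 5/12): discriminant 55/147, real irrational roots 5/7 + (1/42)*sqrt(165) and 5/7 - (1/42)*sqrt(165); poles of order 1, moduli 5/7 + (1/42)*sqrt(165) and 5/7 - (1/42)*sqrt(165).
The radius of convergence is the smallest modulus among the singular points: 5/7 - (1/42)*sqrt(165).
The factor γ**2 - 10*γ/7 + 5/12 splits as (γ - a)(γ - a') with a = 5/7 - (1/42)*sqrt(165), a' = 5/7 + (1/42)*sqrt(165). At the order-1 pole a set g(γ) = (γ - a)*f(γ) = [26/3] / (γ - a').
Simple pole: residue = g(a) at a = 5/7 - (1/42)*sqrt(165), which is -(182/165)*sqrt(165).
The factor γ**2 - 10*γ/7 + 5/12 splits as (γ - a)(γ - a') with a = 5/7 + (1/42)*sqrt(165), a' = 5/7 - (1/42)*sqrt(165). At the order-1 pole a set g(γ) = (γ - a)*f(γ) = [26/3] / (γ - a').
Simple pole: residue = g(a) at a = 5/7 + (1/42)*sqrt(165), which is (182/165)*sqrt(165).
List the singular points by increasing real part (a conjugate pair: the negative imaginary part first).


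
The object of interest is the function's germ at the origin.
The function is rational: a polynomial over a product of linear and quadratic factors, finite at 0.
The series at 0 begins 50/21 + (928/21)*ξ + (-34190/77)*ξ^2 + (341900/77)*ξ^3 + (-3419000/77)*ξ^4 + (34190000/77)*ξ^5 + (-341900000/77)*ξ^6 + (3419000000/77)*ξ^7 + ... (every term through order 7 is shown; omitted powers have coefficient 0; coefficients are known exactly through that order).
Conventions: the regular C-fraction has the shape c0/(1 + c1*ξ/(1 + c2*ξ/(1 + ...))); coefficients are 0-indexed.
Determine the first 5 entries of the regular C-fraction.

Taylor coefficients (read off): a_0 = 50/21, a_1 = 928/21, a_2 = -34190/77, a_3 = 341900/77, a_4 = -3419000/77.
c0 = a_0 = 50/21. Peel one level at a time: if S = 1 + c*ξ/S' with S'(0) = 1, then c is the ξ-coefficient of S and S' = c*ξ/(S - 1).
S_1 = c0/f = 1 + (-464/25)*ξ + (3650381/6875)*ξ^2 + ...; c1 = -464/25.
S_2 = c1*ξ/(S_1 - 1) = 1 + (3650381/127600)*ξ + (12564825/26050816)*ξ^2 + ...; c2 = 3650381/127600.
S_3 = c2*ξ/(S_2 - 1) = 1 + (-44874375/2661649232)*ξ + (-1570603125/2991389712179)*ξ^2 + ...; c3 = -44874375/2661649232.
S_4 = c3*ξ/(S_3 - 1) = 1 + (-16240/521483)*ξ + ...; c4 = -16240/521483.

The regular C-fraction coefficients are [50/21, -464/25, 3650381/127600, -44874375/2661649232, -16240/521483].


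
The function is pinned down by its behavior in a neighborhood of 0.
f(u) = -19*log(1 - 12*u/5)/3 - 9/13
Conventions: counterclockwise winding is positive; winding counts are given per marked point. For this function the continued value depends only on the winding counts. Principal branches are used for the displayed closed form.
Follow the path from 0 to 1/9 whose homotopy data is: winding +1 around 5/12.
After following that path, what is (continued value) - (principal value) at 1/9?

Continued minus principal equals -(38/3)*pi*i.

The rational part is single-valued and drops out of the difference; each branch term changes only by its own monodromy.
(-19/3)*log(1 - u/(5/12)): each positive loop around 5/12 adds 2*pi*i to the log, so winding +1 contributes (-19/3)*(1)*2*pi*i = -(38/3)*pi*i.
Summing the contributions at u = 1/9 gives -(38/3)*pi*i.


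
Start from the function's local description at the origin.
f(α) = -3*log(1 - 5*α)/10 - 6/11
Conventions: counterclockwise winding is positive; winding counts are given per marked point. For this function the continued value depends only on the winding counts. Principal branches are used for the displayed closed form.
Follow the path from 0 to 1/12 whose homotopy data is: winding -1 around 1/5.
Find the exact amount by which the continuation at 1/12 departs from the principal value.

The rational part is single-valued and drops out of the difference; each branch term changes only by its own monodromy.
(-3/10)*log(1 - α/(1/5)): each positive loop around 1/5 adds 2*pi*i to the log, so winding -1 contributes (-3/10)*(-1)*2*pi*i = (3/5)*pi*i.
Summing the contributions at α = 1/12 gives (3/5)*pi*i.

Continued minus principal equals (3/5)*pi*i.


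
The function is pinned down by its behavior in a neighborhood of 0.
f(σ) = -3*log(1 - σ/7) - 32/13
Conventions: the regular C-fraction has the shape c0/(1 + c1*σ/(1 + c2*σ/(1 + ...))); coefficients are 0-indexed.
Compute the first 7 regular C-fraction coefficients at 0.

The regular C-fraction coefficients are [-32/13, 39/224, -55/224, -8/1155, -149/2310, -22/1043, -15/298].

Taylor coefficients (expand at 0): a_0 = -32/13, a_1 = 3/7, a_2 = 3/98, a_3 = 1/343, a_4 = 3/9604, a_5 = 3/84035, a_6 = 1/235298.
c0 = a_0 = -32/13. Peel one level at a time: if S = 1 + c*σ/S' with S'(0) = 1, then c is the σ-coefficient of S and S' = c*σ/(S - 1).
S_1 = c0/f = 1 + (39/224)*σ + (2145/50176)*σ^2 + ...; c1 = 39/224.
S_2 = c1*σ/(S_1 - 1) = 1 + (-55/224)*σ + (-1/588)*σ^2 + ...; c2 = -55/224.
S_3 = c2*σ/(S_2 - 1) = 1 + (-8/1155)*σ + (-596/1334025)*σ^2 + ...; c3 = -8/1155.
S_4 = c3*σ/(S_3 - 1) = 1 + (-149/2310)*σ + (-1/735)*σ^2 + ...; c4 = -149/2310.
S_5 = c4*σ/(S_4 - 1) = 1 + (-22/1043)*σ + (-165/155407)*σ^2 + ...; c5 = -22/1043.
S_6 = c5*σ/(S_5 - 1) = 1 + (-15/298)*σ + ...; c6 = -15/298.


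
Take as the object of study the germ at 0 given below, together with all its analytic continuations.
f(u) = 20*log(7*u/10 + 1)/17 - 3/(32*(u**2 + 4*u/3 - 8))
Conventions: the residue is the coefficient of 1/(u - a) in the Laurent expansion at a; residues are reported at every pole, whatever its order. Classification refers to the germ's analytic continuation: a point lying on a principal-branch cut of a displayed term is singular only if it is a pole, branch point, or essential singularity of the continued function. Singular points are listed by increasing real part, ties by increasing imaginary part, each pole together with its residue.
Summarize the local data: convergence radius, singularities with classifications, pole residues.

Denominator factor (u**2 + 4*u/3 - 8): discriminant 304/9, real irrational roots -2/3 + (2/3)*sqrt(19) and -2/3 - (2/3)*sqrt(19); poles of order 1, moduli -2/3 + (2/3)*sqrt(19) and 2/3 + (2/3)*sqrt(19).
Branch term (20/17)*log(1 - u/(-10/7)): its argument vanishes at u = -10/7, a logarithmic branch point, modulus 10/7.
The radius of convergence is the smallest modulus among the singular points: 10/7.
The branch term is analytic at -2/3 - (2/3)*sqrt(19) and contributes nothing to the residue; only the rational part matters.
The factor u**2 + 4*u/3 - 8 splits as (u - a)(u - a') with a = -2/3 - (2/3)*sqrt(19), a' = -2/3 + (2/3)*sqrt(19). At the order-1 pole a set g(u) = (u - a)*(rational part) = [-3/32] / (u - a').
Simple pole: residue = g(a) at a = -2/3 - (2/3)*sqrt(19), which is (9/2432)*sqrt(19).
The branch term is analytic at -2/3 + (2/3)*sqrt(19) and contributes nothing to the residue; only the rational part matters.
The factor u**2 + 4*u/3 - 8 splits as (u - a)(u - a') with a = -2/3 + (2/3)*sqrt(19), a' = -2/3 - (2/3)*sqrt(19). At the order-1 pole a set g(u) = (u - a)*(rational part) = [-3/32] / (u - a').
Simple pole: residue = g(a) at a = -2/3 + (2/3)*sqrt(19), which is -(9/2432)*sqrt(19).
List the singular points by increasing real part (a conjugate pair: the negative imaginary part first).

Radius of convergence at 0: 10/7.
At -2/3 - (2/3)*sqrt(19): a pole of order 1; residue (9/2432)*sqrt(19).
At -10/7: a logarithmic branch point.
At -2/3 + (2/3)*sqrt(19): a pole of order 1; residue -(9/2432)*sqrt(19).


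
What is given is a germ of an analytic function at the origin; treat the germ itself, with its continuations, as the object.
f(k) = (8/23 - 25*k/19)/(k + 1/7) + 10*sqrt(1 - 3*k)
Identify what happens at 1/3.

The term (10)*sqrt(1 - k/(1/3)) has argument 1 - 1/3/(1/3) = 0 at 1/3: a square-root (algebraic, two-sheeted) branch point; the remaining terms are analytic or single-valued there.

The point is an algebraic (square-root) branch point.


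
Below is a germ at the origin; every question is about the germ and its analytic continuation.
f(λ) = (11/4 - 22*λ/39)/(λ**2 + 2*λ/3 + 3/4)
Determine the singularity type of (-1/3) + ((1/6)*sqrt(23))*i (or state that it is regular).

The point is a pole of order 1.

The denominator factor λ**2 + 2*λ/3 + 3/4 vanishes at (-1/3) + ((1/6)*sqrt(23))*i and appears to the power 1; the numerator there equals (1375/468) - ((11/117)*sqrt(23))*i, nonzero, and no other factor vanishes.
Hence a pole whose order is the multiplicity, 1.


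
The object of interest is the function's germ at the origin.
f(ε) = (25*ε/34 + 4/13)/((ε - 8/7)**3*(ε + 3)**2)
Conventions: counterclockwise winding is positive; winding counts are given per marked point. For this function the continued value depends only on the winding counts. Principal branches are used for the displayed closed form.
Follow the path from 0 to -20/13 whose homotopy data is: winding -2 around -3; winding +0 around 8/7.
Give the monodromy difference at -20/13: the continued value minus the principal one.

The function is rational, hence single-valued: continuing it around any pole returns the same value, so the difference is 0.

Continued minus principal equals 0.


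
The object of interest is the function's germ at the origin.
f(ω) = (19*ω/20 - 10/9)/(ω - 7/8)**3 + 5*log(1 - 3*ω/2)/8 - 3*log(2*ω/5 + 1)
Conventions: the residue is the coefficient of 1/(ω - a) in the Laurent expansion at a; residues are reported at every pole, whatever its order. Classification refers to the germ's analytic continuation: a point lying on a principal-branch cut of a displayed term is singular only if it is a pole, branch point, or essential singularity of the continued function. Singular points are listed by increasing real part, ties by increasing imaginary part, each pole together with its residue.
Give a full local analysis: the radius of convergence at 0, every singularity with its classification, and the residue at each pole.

Radius of convergence at 0: 2/3.
At -5/2: a logarithmic branch point.
At 2/3: a logarithmic branch point.
At 7/8: a pole of order 3; residue 0.

Denominator factor (ω - 7/8)^3: pole of order 3 at 7/8, modulus 7/8.
Branch term (-3)*log(1 - ω/(-5/2)): its argument vanishes at ω = -5/2, a logarithmic branch point, modulus 5/2.
Branch term (5/8)*log(1 - ω/(2/3)): its argument vanishes at ω = 2/3, a logarithmic branch point, modulus 2/3.
The radius of convergence is the smallest modulus among the singular points: 2/3.
The branch terms are analytic at 7/8 and contribute nothing to the residue; only the rational part matters.
At the order-3 pole 7/8 set g(ω) = (ω - (7/8))^3*(rational part) = 19*ω/20 - 10/9.
Order-3 pole: residue = g''(a)/2; g''(7/8) = 0, so the residue is 0.
List the singular points by increasing real part (a conjugate pair: the negative imaginary part first).


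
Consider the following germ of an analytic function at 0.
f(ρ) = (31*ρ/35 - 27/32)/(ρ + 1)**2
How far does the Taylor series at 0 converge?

Denominator factor (ρ + 1)^2: pole of order 2 at -1, modulus 1.
The radius of convergence is the smallest modulus among the singular points: 1.

The radius of convergence is 1.


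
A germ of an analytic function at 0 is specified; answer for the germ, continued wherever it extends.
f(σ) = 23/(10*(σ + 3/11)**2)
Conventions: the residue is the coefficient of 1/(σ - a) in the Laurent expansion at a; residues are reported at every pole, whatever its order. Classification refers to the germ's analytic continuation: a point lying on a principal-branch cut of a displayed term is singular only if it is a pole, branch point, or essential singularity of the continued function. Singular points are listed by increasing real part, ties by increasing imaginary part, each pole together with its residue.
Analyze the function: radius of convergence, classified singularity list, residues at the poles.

Denominator factor (σ + 3/11)^2: pole of order 2 at -3/11, modulus 3/11.
The radius of convergence is the smallest modulus among the singular points: 3/11.
At the order-2 pole -3/11 set g(σ) = (σ - (-3/11))^2*f(σ) = 23/10.
Order-2 pole: residue = g'(a); g'(-3/11) = 0, so the residue is 0.

Radius of convergence at 0: 3/11.
At -3/11: a pole of order 2; residue 0.


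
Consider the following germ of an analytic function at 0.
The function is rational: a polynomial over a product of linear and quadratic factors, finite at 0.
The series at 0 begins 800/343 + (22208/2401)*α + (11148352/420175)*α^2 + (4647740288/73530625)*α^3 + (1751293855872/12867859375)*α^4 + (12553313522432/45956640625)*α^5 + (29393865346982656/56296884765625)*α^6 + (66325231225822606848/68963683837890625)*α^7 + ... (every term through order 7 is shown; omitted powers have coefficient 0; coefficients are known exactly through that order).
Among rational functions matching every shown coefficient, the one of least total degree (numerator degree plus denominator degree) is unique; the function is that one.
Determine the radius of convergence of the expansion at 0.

The radius of convergence is 7/10.

No rational of total degree below 5 reproduces all 8 coefficients; solving the [0/5] Pade equations on them gives f(α) = 2/((α - 7/10)**3*(α**2 - 4*α/5 - 5/2)), whose expansion matches every shown term.
Denominator factor (α - 7/10)^3: pole of order 3 at 7/10, modulus 7/10.
Denominator factor (α**2 - 4*α/5 - 5/2): discriminant 266/25, real irrational roots 2/5 + (1/10)*sqrt(266) and 2/5 - (1/10)*sqrt(266); poles of order 1, moduli 2/5 + (1/10)*sqrt(266) and -2/5 + (1/10)*sqrt(266).
The radius of convergence is the smallest modulus among the singular points: 7/10.


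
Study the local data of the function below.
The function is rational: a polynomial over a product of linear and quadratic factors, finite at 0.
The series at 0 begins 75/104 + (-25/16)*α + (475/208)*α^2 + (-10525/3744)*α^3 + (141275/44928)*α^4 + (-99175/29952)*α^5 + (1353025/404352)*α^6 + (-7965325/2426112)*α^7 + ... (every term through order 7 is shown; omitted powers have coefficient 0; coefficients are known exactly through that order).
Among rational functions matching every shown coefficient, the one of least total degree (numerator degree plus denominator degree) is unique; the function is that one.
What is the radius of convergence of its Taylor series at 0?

The radius of convergence is 6/5.

No rational of total degree below 3 reproduces all 8 coefficients; solving the [0/3] Pade equations on them gives f(α) = 27/(13*(α + 6/5)**2*(α + 2)), whose expansion matches every shown term.
Denominator factor (α + 6/5)^2: pole of order 2 at -6/5, modulus 6/5.
Denominator factor (α + 2): pole of order 1 at -2, modulus 2.
The radius of convergence is the smallest modulus among the singular points: 6/5.


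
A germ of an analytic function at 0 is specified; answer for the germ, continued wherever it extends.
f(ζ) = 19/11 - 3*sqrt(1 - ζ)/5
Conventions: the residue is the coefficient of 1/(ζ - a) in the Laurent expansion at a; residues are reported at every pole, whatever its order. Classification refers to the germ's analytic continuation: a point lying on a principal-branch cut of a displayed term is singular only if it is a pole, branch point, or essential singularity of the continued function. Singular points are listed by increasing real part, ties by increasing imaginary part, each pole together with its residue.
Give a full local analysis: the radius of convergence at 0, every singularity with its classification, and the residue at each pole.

Radius of convergence at 0: 1.
At 1: an algebraic (square-root) branch point.

Branch term (-3/5)*sqrt(1 - ζ/(1)): its argument vanishes at ζ = 1, a square-root branch point, modulus 1.
The radius of convergence is the smallest modulus among the singular points: 1.


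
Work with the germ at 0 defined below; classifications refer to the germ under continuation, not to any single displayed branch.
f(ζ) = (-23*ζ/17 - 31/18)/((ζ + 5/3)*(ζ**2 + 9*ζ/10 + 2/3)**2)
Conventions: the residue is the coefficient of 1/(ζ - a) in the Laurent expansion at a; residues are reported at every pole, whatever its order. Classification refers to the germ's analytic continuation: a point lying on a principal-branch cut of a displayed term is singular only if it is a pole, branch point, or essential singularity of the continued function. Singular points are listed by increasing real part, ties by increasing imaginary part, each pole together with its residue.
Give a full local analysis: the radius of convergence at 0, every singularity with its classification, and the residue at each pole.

Denominator factor (ζ + 5/3): pole of order 1 at -5/3, modulus 5/3.
Denominator factor (ζ**2 + 9*ζ/10 + 2/3)^2: discriminant -557/300, complex-conjugate roots (-9/20) + ((1/60)*sqrt(1671))*i and (-9/20) - ((1/60)*sqrt(1671))*i; poles of order 2, moduli (1/3)*sqrt(6) and (1/3)*sqrt(6).
The radius of convergence is the smallest modulus among the singular points: (1/3)*sqrt(6).
At the order-1 pole -5/3 set g(ζ) = (ζ - (-5/3))*f(ζ) = (-23*ζ/17 - 31/18)/(ζ**2 + 9*ζ/10 + 2/3)**2.
Simple pole: residue = g(a) at a = -5/3, which is 2934/20825.
The factor ζ**2 + 9*ζ/10 + 2/3 splits as (ζ - a)(ζ - a') with a = (-9/20) - ((1/60)*sqrt(1671))*i, a' = (-9/20) + ((1/60)*sqrt(1671))*i. At the order-2 pole a set g(ζ) = (ζ - a)^2*f(ζ) = [(-23*ζ/17 - 31/18)/(ζ + 5/3)] / (ζ - a')^2.
Order-2 pole: residue = g'(a); g'((-9/20) - ((1/60)*sqrt(1671))*i) = (-1467/20825) - ((107520271/6460935425)*sqrt(1671))*i, so the residue is (-1467/20825) - ((107520271/6460935425)*sqrt(1671))*i.
The factor ζ**2 + 9*ζ/10 + 2/3 splits as (ζ - a)(ζ - a') with a = (-9/20) + ((1/60)*sqrt(1671))*i, a' = (-9/20) - ((1/60)*sqrt(1671))*i. At the order-2 pole a set g(ζ) = (ζ - a)^2*f(ζ) = [(-23*ζ/17 - 31/18)/(ζ + 5/3)] / (ζ - a')^2.
Order-2 pole: residue = g'(a); g'((-9/20) + ((1/60)*sqrt(1671))*i) = (-1467/20825) + ((107520271/6460935425)*sqrt(1671))*i, so the residue is (-1467/20825) + ((107520271/6460935425)*sqrt(1671))*i.
List the singular points by increasing real part (a conjugate pair: the negative imaginary part first).

Radius of convergence at 0: (1/3)*sqrt(6).
At -5/3: a pole of order 1; residue 2934/20825.
At (-9/20) - ((1/60)*sqrt(1671))*i: a pole of order 2; residue (-1467/20825) - ((107520271/6460935425)*sqrt(1671))*i.
At (-9/20) + ((1/60)*sqrt(1671))*i: a pole of order 2; residue (-1467/20825) + ((107520271/6460935425)*sqrt(1671))*i.


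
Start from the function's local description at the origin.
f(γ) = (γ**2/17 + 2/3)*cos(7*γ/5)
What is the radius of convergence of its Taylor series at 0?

The radius of convergence is infinite.

The factor cos(7*γ/5) is entire and contributes no finite singular point.
The polynomial part has no poles.
No finite singular points: the Taylor series at 0 converges everywhere.


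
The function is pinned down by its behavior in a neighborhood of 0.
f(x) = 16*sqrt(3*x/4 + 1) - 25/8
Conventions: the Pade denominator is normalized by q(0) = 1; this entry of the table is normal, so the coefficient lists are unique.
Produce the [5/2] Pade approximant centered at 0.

The Pade approximant has numerator coefficients [103/8, 4125/224, 52875/7168, 135/224, -405/14336, 243/114688]; denominator coefficients [1, 27/28, 27/128].

Taylor coefficients needed (expand at 0): a_0 = 103/8, a_1 = 6, a_2 = -9/8, a_3 = 27/64, a_4 = -405/2048, a_5 = 1701/16384, a_6 = -15309/262144, a_7 = 72171/2097152.
Write the denominator as Q(x) = 1 + q1*x + q2*x^2. Requiring Q*f - P = O(x^8) with deg P <= 5 kills the coefficients of x^6..x^7 in Q*f:
  x^6: a_6 + q1*a_5 + q2*a_4 = 0, i.e. -15309/262144 + (1701/16384)*q1 + (-405/2048)*q2 = 0.
  x^7: a_7 + q1*a_6 + q2*a_5 = 0, i.e. 72171/2097152 + (-15309/262144)*q1 + (1701/16384)*q2 = 0.
Solving this linear system: q1 = 27/28, q2 = 27/128.
The numerator is Q*f truncated at degree 5: P0 = a_0 = 103/8; P1 = a_1 + q1*a_0 = 4125/224; P2 = a_2 + q1*a_1 + q2*a_0 = 52875/7168; P3 = a_3 + q1*a_2 + q2*a_1 = 135/224; P4 = a_4 + q1*a_3 + q2*a_2 = -405/14336; P5 = a_5 + q1*a_4 + q2*a_3 = 243/114688.


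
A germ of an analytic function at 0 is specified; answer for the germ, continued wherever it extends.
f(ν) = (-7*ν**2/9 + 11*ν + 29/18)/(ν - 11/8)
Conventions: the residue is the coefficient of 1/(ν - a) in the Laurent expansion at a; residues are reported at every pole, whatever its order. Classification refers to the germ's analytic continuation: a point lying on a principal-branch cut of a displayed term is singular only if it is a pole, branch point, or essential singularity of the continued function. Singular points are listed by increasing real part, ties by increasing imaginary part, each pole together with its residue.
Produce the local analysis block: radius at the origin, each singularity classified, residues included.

Radius of convergence at 0: 11/8.
At 11/8: a pole of order 1; residue 977/64.

Denominator factor (ν - 11/8): pole of order 1 at 11/8, modulus 11/8.
The radius of convergence is the smallest modulus among the singular points: 11/8.
At the order-1 pole 11/8 set g(ν) = (ν - (11/8))*f(ν) = -7*ν**2/9 + 11*ν + 29/18.
Simple pole: residue = g(a) at a = 11/8, which is 977/64.


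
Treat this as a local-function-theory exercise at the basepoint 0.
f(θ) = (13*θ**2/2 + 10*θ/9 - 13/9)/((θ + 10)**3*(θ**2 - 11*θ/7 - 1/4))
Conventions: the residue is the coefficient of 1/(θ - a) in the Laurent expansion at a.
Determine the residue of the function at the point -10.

The residue is -2242716266/304130253033.

At the order-3 pole -10 set g(θ) = (θ - (-10))^3*f(θ) = (13*θ**2/2 + 10*θ/9 - 13/9)/(θ**2 - 11*θ/7 - 1/4).
Order-3 pole: residue = g''(a)/2; g''(-10) = -4485432532/304130253033, so the residue is -2242716266/304130253033.


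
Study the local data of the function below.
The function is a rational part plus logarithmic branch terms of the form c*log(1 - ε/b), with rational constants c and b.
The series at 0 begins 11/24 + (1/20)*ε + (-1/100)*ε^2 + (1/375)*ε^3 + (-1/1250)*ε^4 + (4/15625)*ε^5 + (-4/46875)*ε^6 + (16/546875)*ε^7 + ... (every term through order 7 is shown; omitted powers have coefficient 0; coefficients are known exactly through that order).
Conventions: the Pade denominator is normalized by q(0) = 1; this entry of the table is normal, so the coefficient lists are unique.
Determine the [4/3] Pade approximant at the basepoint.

Taylor coefficients needed (read off): a_0 = 11/24, a_1 = 1/20, a_2 = -1/100, a_3 = 1/375, a_4 = -1/1250, a_5 = 4/15625, a_6 = -4/46875, a_7 = 16/546875.
Write the denominator as Q(ε) = 1 + q1*ε + q2*ε^2 + q3*ε^3. Requiring Q*f - P = O(ε^8) with deg P <= 4 kills the coefficients of ε^5..ε^7 in Q*f:
  ε^5: a_5 + q1*a_4 + q2*a_3 + q3*a_2 = 0, i.e. 4/15625 + (-1/1250)*q1 + (1/375)*q2 + (-1/100)*q3 = 0.
  ε^6: a_6 + q1*a_5 + q2*a_4 + q3*a_3 = 0, i.e. -4/46875 + (4/15625)*q1 + (-1/1250)*q2 + (1/375)*q3 = 0.
  ε^7: a_7 + q1*a_6 + q2*a_5 + q3*a_4 = 0, i.e. 16/546875 + (-4/46875)*q1 + (4/15625)*q2 + (-1/1250)*q3 = 0.
Solving this linear system: q1 = 24/35, q2 = 24/175, q3 = 32/4375.
The numerator is Q*f truncated at degree 4: P0 = a_0 = 11/24; P1 = a_1 + q1*a_0 = 51/140; P2 = a_2 + q1*a_1 + q2*a_0 = 61/700; P3 = a_3 + q1*a_2 + q2*a_1 + q3*a_0 = 79/13125; P4 = a_4 + q1*a_3 + q2*a_2 + q3*a_1 = 1/43750.

The Pade approximant has numerator coefficients [11/24, 51/140, 61/700, 79/13125, 1/43750]; denominator coefficients [1, 24/35, 24/175, 32/4375].


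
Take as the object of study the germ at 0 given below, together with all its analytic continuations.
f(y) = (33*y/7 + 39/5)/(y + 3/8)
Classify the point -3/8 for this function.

The point is a pole of order 1.

The denominator factor y + 3/8 vanishes at -3/8 and appears to the power 1; the numerator there equals 1689/280, nonzero, and no other factor vanishes.
Hence a pole whose order is the multiplicity, 1.


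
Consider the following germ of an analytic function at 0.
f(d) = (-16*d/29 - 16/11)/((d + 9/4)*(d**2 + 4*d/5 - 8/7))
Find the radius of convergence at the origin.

Denominator factor (d**2 + 4*d/5 - 8/7): discriminant 912/175, real irrational roots -2/5 + (2/35)*sqrt(399) and -2/5 - (2/35)*sqrt(399); poles of order 1, moduli -2/5 + (2/35)*sqrt(399) and 2/5 + (2/35)*sqrt(399).
Denominator factor (d + 9/4): pole of order 1 at -9/4, modulus 9/4.
The radius of convergence is the smallest modulus among the singular points: -2/5 + (2/35)*sqrt(399).

The radius of convergence is -2/5 + (2/35)*sqrt(399).


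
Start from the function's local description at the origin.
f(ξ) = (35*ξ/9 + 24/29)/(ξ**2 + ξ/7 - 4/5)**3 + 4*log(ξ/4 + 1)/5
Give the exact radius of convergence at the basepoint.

Denominator factor (ξ**2 + ξ/7 - 4/5)^3: discriminant 789/245, real irrational roots -1/14 + (1/70)*sqrt(3945) and -1/14 - (1/70)*sqrt(3945); poles of order 3, moduli -1/14 + (1/70)*sqrt(3945) and 1/14 + (1/70)*sqrt(3945).
Branch term (4/5)*log(1 - ξ/(-4)): its argument vanishes at ξ = -4, a logarithmic branch point, modulus 4.
The radius of convergence is the smallest modulus among the singular points: -1/14 + (1/70)*sqrt(3945).

The radius of convergence is -1/14 + (1/70)*sqrt(3945).


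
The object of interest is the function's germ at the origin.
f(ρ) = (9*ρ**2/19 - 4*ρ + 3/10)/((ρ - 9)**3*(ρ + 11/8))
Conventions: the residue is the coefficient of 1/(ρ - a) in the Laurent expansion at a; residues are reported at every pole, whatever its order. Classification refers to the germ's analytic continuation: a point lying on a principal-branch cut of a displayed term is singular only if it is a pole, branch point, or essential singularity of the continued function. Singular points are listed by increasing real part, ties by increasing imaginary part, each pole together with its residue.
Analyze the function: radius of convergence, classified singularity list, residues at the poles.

Denominator factor (ρ + 11/8): pole of order 1 at -11/8, modulus 11/8.
Denominator factor (ρ - 9)^3: pole of order 3 at 9, modulus 9.
The radius of convergence is the smallest modulus among the singular points: 11/8.
At the order-1 pole -11/8 set g(ρ) = (ρ - (-11/8))*f(ρ) = (9*ρ**2/19 - 4*ρ + 3/10)/(ρ - 9)**3.
Simple pole: residue = g(a) at a = -11/8, which is -325672/54319765.
At the order-3 pole 9 set g(ρ) = (ρ - (9))^3*f(ρ) = (9*ρ**2/19 - 4*ρ + 3/10)/(ρ + 11/8).
Order-3 pole: residue = g''(a)/2; g''(9) = 651344/54319765, so the residue is 325672/54319765.
List the singular points by increasing real part (a conjugate pair: the negative imaginary part first).

Radius of convergence at 0: 11/8.
At -11/8: a pole of order 1; residue -325672/54319765.
At 9: a pole of order 3; residue 325672/54319765.


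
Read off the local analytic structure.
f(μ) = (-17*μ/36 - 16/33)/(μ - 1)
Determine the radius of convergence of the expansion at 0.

Denominator factor (μ - 1): pole of order 1 at 1, modulus 1.
The radius of convergence is the smallest modulus among the singular points: 1.

The radius of convergence is 1.


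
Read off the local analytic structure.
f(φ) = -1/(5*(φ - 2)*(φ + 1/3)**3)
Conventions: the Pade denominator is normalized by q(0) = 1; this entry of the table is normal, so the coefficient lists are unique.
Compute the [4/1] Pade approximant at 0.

Taylor coefficients needed (expand at 0): a_0 = 27/10, a_1 = -459/20, a_2 = 5373/40, a_3 = -52947/80, a_4 = 471933/160, a_5 = -3937059/320.
Write the denominator as Q(φ) = 1 + q1*φ. Requiring Q*f - P = O(φ^6) with deg P <= 4 kills the coefficients of φ^5..φ^5 in Q*f:
  φ^5: a_5 + q1*a_4 = 0, i.e. -3937059/320 + (471933/160)*q1 = 0.
Solving this linear system: q1 = 20831/4994.
The numerator is Q*f truncated at degree 4: P0 = a_0 = 27/10; P1 = a_1 + q1*a_0 = -291843/24970; P2 = a_2 + q1*a_1 = 481869/12485; P3 = a_3 + q1*a_2 = -1267731/12485; P4 = a_4 + q1*a_3 = 4717359/24970.

The Pade approximant has numerator coefficients [27/10, -291843/24970, 481869/12485, -1267731/12485, 4717359/24970]; denominator coefficients [1, 20831/4994].


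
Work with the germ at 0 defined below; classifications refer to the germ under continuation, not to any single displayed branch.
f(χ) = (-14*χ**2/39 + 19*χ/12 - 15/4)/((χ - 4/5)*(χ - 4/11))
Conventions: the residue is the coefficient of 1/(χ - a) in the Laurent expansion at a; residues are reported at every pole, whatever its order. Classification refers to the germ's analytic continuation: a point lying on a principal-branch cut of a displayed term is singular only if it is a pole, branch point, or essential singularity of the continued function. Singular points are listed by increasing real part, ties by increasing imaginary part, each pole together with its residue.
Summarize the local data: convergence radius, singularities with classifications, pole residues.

Radius of convergence at 0: 4/11.
At 4/11: a pole of order 1; residue 33785/4576.
At 4/5: a pole of order 1; residue -38797/6240.

Denominator factor (χ - 4/5): pole of order 1 at 4/5, modulus 4/5.
Denominator factor (χ - 4/11): pole of order 1 at 4/11, modulus 4/11.
The radius of convergence is the smallest modulus among the singular points: 4/11.
At the order-1 pole 4/11 set g(χ) = (χ - (4/11))*f(χ) = (-14*χ**2/39 + 19*χ/12 - 15/4)/(χ - 4/5).
Simple pole: residue = g(a) at a = 4/11, which is 33785/4576.
At the order-1 pole 4/5 set g(χ) = (χ - (4/5))*f(χ) = (-14*χ**2/39 + 19*χ/12 - 15/4)/(χ - 4/11).
Simple pole: residue = g(a) at a = 4/5, which is -38797/6240.
List the singular points by increasing real part (a conjugate pair: the negative imaginary part first).


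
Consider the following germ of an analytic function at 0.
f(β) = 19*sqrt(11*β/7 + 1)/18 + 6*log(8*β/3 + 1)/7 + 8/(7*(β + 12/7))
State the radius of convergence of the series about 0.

Denominator factor (β + 12/7): pole of order 1 at -12/7, modulus 12/7.
Branch term (19/18)*sqrt(1 - β/(-7/11)): its argument vanishes at β = -7/11, a square-root branch point, modulus 7/11.
Branch term (6/7)*log(1 - β/(-3/8)): its argument vanishes at β = -3/8, a logarithmic branch point, modulus 3/8.
The radius of convergence is the smallest modulus among the singular points: 3/8.

The radius of convergence is 3/8.


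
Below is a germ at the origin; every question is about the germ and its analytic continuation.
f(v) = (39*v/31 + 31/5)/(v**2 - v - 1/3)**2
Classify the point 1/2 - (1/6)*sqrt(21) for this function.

The denominator factor v**2 - v - 1/3 vanishes at 1/2 - (1/6)*sqrt(21) and appears to the power 2; the numerator there equals 2117/310 - (13/62)*sqrt(21), nonzero, and no other factor vanishes.
Hence a pole whose order is the multiplicity, 2.

The point is a pole of order 2.


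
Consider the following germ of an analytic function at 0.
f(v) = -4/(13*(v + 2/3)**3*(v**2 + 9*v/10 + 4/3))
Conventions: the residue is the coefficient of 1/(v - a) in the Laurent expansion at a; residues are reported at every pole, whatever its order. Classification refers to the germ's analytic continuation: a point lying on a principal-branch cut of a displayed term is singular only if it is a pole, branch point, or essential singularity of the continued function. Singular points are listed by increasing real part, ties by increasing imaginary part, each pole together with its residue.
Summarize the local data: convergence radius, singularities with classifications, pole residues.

Denominator factor (v**2 + 9*v/10 + 4/3): discriminant -1357/300, complex-conjugate roots (-9/20) + ((1/60)*sqrt(4071))*i and (-9/20) - ((1/60)*sqrt(4071))*i; poles of order 1, moduli (2/3)*sqrt(3) and (2/3)*sqrt(3).
Denominator factor (v + 2/3)^3: pole of order 3 at -2/3, modulus 2/3.
The radius of convergence is the smallest modulus among the singular points: 2/3.
At the order-3 pole -2/3 set g(v) = (v - (-2/3))^3*f(v) = -4/(13*(v**2 + 9*v/10 + 4/3)).
Order-3 pole: residue = g''(a)/2; g''(-2/3) = 721710/1935401, so the residue is 360855/1935401.
The factor v**2 + 9*v/10 + 4/3 splits as (v - a)(v - a') with a = (-9/20) - ((1/60)*sqrt(4071))*i, a' = (-9/20) + ((1/60)*sqrt(4071))*i. At the order-1 pole a set g(v) = (v - a)*f(v) = [-4/(13*(v + 2/3)**3)] / (v - a').
Simple pole: residue = g(a) at a = (-9/20) - ((1/60)*sqrt(4071))*i, which is (-360855/3870802) + ((406485/404052178)*sqrt(4071))*i.
The factor v**2 + 9*v/10 + 4/3 splits as (v - a)(v - a') with a = (-9/20) + ((1/60)*sqrt(4071))*i, a' = (-9/20) - ((1/60)*sqrt(4071))*i. At the order-1 pole a set g(v) = (v - a)*f(v) = [-4/(13*(v + 2/3)**3)] / (v - a').
Simple pole: residue = g(a) at a = (-9/20) + ((1/60)*sqrt(4071))*i, which is (-360855/3870802) - ((406485/404052178)*sqrt(4071))*i.
List the singular points by increasing real part (a conjugate pair: the negative imaginary part first).

Radius of convergence at 0: 2/3.
At -2/3: a pole of order 3; residue 360855/1935401.
At (-9/20) - ((1/60)*sqrt(4071))*i: a pole of order 1; residue (-360855/3870802) + ((406485/404052178)*sqrt(4071))*i.
At (-9/20) + ((1/60)*sqrt(4071))*i: a pole of order 1; residue (-360855/3870802) - ((406485/404052178)*sqrt(4071))*i.


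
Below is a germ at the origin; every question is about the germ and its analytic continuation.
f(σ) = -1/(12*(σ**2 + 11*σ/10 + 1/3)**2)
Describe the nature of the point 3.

Denominator factors: σ**2 + 11*σ/10 + 1/3 = 379/30 at σ = 3 — none vanishes.
So the germ continues analytically to 3.

The point is a regular point.


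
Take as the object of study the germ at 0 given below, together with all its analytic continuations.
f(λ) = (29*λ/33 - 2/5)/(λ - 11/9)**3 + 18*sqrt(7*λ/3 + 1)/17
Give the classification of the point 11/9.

The denominator factor λ - 11/9 vanishes at 11/9 and appears to the power 3; the numerator there equals 91/135, nonzero, and no other factor vanishes.
The branch terms are analytic at this point.
Hence a pole whose order is the multiplicity, 3.

The point is a pole of order 3.


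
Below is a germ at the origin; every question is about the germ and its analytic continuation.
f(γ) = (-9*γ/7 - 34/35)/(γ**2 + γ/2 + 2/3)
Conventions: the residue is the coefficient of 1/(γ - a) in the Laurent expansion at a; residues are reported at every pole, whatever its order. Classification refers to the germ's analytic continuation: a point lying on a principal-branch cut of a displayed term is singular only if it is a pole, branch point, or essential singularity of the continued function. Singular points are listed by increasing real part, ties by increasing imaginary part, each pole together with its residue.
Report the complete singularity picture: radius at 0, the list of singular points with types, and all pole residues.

Denominator factor (γ**2 + γ/2 + 2/3): discriminant -29/12, complex-conjugate roots (-1/4) + ((1/12)*sqrt(87))*i and (-1/4) - ((1/12)*sqrt(87))*i; poles of order 1, moduli (1/3)*sqrt(6) and (1/3)*sqrt(6).
The radius of convergence is the smallest modulus among the singular points: (1/3)*sqrt(6).
The factor γ**2 + γ/2 + 2/3 splits as (γ - a)(γ - a') with a = (-1/4) - ((1/12)*sqrt(87))*i, a' = (-1/4) + ((1/12)*sqrt(87))*i. At the order-1 pole a set g(γ) = (γ - a)*f(γ) = [-9*γ/7 - 34/35] / (γ - a').
Simple pole: residue = g(a) at a = (-1/4) - ((1/12)*sqrt(87))*i, which is (-9/14) - ((13/290)*sqrt(87))*i.
The factor γ**2 + γ/2 + 2/3 splits as (γ - a)(γ - a') with a = (-1/4) + ((1/12)*sqrt(87))*i, a' = (-1/4) - ((1/12)*sqrt(87))*i. At the order-1 pole a set g(γ) = (γ - a)*f(γ) = [-9*γ/7 - 34/35] / (γ - a').
Simple pole: residue = g(a) at a = (-1/4) + ((1/12)*sqrt(87))*i, which is (-9/14) + ((13/290)*sqrt(87))*i.
List the singular points by increasing real part (a conjugate pair: the negative imaginary part first).

Radius of convergence at 0: (1/3)*sqrt(6).
At (-1/4) - ((1/12)*sqrt(87))*i: a pole of order 1; residue (-9/14) - ((13/290)*sqrt(87))*i.
At (-1/4) + ((1/12)*sqrt(87))*i: a pole of order 1; residue (-9/14) + ((13/290)*sqrt(87))*i.
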